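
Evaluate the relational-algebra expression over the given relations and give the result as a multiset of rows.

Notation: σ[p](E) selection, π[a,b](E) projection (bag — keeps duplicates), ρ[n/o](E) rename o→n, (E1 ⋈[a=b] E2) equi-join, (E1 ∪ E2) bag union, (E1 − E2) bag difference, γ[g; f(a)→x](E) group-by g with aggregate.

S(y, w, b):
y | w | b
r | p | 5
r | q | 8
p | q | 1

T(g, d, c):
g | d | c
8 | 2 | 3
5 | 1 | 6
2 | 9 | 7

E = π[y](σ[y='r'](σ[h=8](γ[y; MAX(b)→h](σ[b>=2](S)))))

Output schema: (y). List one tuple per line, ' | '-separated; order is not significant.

Per-node cardinality:
  S → 3
  σ[b>=2](S) → 2
  γ[y; MAX(b)→h](σ[b>=2](S)) → 1
  σ[h=8](γ[y; MAX(b)→h](σ[b>=2](S))) → 1
  σ[y='r'](σ[h=8](γ[y; MAX(b)→h](σ[b>=2](S)))) → 1
  π[y](σ[y='r'](σ[h=8](γ[y; MAX(b)→h](σ[b>=2](S))))) → 1

== RESULT ==
y
r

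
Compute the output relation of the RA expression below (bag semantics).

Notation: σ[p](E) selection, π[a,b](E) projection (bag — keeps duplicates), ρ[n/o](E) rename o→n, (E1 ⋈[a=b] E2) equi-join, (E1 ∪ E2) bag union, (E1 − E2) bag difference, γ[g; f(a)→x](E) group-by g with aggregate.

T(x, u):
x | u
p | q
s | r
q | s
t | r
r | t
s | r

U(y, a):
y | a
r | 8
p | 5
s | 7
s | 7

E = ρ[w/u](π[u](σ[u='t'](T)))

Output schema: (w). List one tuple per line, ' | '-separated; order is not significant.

Per-node cardinality:
  T → 6
  σ[u='t'](T) → 1
  π[u](σ[u='t'](T)) → 1
  ρ[w/u](π[u](σ[u='t'](T))) → 1

== RESULT ==
w
t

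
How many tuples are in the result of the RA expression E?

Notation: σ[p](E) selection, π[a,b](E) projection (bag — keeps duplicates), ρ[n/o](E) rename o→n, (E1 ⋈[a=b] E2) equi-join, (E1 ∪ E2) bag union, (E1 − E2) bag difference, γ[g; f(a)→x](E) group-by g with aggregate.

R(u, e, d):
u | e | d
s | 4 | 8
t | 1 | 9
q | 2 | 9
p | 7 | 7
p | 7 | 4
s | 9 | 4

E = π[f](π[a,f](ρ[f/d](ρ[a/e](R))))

Stepwise |·|:
  R → 6
  ρ[a/e](R) → 6
  ρ[f/d](ρ[a/e](R)) → 6
  π[a,f](ρ[f/d](ρ[a/e](R))) → 6
  π[f](π[a,f](ρ[f/d](ρ[a/e](R)))) → 6

|E| = 6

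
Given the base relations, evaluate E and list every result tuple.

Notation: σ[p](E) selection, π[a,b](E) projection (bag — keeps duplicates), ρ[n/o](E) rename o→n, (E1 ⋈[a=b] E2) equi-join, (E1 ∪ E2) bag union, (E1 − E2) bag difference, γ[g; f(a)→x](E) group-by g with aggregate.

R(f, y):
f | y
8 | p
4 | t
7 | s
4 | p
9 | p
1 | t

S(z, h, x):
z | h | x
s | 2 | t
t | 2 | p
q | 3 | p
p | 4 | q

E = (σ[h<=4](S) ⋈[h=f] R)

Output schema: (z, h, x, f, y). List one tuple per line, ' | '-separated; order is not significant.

Per-node cardinality:
  S → 4
  σ[h<=4](S) → 4
  R → 6
  (σ[h<=4](S) ⋈[h=f] R) → 2

== RESULT ==
z | h | x | f | y
p | 4 | q | 4 | p
p | 4 | q | 4 | t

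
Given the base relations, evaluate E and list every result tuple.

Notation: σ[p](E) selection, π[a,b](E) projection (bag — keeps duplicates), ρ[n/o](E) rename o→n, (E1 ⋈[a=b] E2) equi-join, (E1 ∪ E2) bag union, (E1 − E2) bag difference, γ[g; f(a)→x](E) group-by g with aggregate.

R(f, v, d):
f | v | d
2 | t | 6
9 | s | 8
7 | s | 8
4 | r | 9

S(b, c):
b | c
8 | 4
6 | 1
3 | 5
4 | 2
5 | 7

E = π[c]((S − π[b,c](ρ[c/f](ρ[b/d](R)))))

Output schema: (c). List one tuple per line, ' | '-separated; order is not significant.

Subexpression sizes:
  S → 5
  R → 4
  ρ[b/d](R) → 4
  ρ[c/f](ρ[b/d](R)) → 4
  π[b,c](ρ[c/f](ρ[b/d](R))) → 4
  (S − π[b,c](ρ[c/f](ρ[b/d](R)))) → 5
  π[c]((S − π[b,c](ρ[c/f](ρ[b/d](R))))) → 5

== RESULT ==
c
1
2
4
5
7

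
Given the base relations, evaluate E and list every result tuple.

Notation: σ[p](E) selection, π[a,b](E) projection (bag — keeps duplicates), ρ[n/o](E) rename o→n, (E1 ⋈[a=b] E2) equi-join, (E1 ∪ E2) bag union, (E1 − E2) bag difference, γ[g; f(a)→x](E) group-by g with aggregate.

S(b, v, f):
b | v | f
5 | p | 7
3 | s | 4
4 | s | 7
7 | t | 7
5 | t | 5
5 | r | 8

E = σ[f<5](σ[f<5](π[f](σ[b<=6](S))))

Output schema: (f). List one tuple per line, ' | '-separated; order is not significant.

Subexpression sizes:
  S → 6
  σ[b<=6](S) → 5
  π[f](σ[b<=6](S)) → 5
  σ[f<5](π[f](σ[b<=6](S))) → 1
  σ[f<5](σ[f<5](π[f](σ[b<=6](S)))) → 1

== RESULT ==
f
4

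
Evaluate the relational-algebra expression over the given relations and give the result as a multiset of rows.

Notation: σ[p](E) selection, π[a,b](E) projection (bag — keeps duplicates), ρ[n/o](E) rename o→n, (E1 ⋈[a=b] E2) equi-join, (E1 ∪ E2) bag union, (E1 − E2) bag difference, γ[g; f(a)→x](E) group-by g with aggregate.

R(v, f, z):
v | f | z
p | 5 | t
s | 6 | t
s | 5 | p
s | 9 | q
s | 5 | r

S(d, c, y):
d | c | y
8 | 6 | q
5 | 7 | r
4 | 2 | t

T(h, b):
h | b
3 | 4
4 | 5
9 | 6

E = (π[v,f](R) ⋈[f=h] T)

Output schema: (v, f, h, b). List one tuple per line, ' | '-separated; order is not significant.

Row counts bottom-up:
  R → 5
  π[v,f](R) → 5
  T → 3
  (π[v,f](R) ⋈[f=h] T) → 1

== RESULT ==
v | f | h | b
s | 9 | 9 | 6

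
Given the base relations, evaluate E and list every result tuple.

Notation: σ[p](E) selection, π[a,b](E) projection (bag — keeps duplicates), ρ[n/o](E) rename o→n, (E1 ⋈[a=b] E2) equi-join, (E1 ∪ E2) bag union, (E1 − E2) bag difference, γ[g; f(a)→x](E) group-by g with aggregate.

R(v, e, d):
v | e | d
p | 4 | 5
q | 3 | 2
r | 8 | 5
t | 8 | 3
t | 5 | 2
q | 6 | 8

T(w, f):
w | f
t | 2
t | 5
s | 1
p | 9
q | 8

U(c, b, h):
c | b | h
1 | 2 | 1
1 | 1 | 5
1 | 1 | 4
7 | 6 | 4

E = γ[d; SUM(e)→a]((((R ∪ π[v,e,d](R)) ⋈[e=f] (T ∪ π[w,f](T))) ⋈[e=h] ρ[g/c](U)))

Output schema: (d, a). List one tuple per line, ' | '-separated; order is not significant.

Subexpression sizes:
  R → 6
  R → 6
  π[v,e,d](R) → 6
  (R ∪ π[v,e,d](R)) → 12
  T → 5
  T → 5
  π[w,f](T) → 5
  (T ∪ π[w,f](T)) → 10
  ((R ∪ π[v,e,d](R)) ⋈[e=f] (T ∪ π[w,f](T))) → 12
  U → 4
  ρ[g/c](U) → 4
  (((R ∪ π[v,e,d](R)) ⋈[e=f] (T ∪ π[w,f](T))) ⋈[e=h] ρ[g/c](U)) → 4
  γ[d; SUM(e)→a]((((R ∪ π[v,e,d](R)) ⋈[e=f] (T ∪ π[w,f](T))) ⋈[e=h] ρ[g/c](U))) → 1

== RESULT ==
d | a
2 | 20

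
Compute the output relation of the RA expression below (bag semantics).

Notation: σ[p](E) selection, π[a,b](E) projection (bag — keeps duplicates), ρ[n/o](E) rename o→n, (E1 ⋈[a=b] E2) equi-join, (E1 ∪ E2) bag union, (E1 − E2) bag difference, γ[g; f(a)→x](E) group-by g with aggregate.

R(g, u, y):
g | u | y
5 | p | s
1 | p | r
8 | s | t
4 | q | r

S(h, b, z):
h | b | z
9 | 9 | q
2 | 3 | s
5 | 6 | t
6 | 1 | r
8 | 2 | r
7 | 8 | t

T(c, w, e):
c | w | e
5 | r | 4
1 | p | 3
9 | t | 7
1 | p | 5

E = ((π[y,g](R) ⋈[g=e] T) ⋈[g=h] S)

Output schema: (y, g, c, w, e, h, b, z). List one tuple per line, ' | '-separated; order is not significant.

Stepwise |·|:
  R → 4
  π[y,g](R) → 4
  T → 4
  (π[y,g](R) ⋈[g=e] T) → 2
  S → 6
  ((π[y,g](R) ⋈[g=e] T) ⋈[g=h] S) → 1

== RESULT ==
y | g | c | w | e | h | b | z
s | 5 | 1 | p | 5 | 5 | 6 | t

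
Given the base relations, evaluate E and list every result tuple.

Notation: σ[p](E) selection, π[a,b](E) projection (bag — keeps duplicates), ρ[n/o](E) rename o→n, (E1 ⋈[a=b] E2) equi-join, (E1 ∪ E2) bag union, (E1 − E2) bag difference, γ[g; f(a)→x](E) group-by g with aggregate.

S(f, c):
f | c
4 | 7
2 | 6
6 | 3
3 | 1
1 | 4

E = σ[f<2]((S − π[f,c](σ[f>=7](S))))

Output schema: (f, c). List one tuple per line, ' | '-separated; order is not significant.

Subexpression sizes:
  S → 5
  S → 5
  σ[f>=7](S) → 0
  π[f,c](σ[f>=7](S)) → 0
  (S − π[f,c](σ[f>=7](S))) → 5
  σ[f<2]((S − π[f,c](σ[f>=7](S)))) → 1

== RESULT ==
f | c
1 | 4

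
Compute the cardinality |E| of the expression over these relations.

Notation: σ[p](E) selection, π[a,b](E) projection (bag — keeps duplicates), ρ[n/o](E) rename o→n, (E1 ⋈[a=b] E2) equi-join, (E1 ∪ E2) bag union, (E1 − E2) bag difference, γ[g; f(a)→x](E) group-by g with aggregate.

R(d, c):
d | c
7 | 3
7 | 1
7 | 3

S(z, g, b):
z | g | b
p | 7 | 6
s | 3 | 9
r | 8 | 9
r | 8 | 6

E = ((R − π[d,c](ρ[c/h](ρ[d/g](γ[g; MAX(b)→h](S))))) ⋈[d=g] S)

Subexpression sizes:
  R → 3
  S → 4
  γ[g; MAX(b)→h](S) → 3
  ρ[d/g](γ[g; MAX(b)→h](S)) → 3
  ρ[c/h](ρ[d/g](γ[g; MAX(b)→h](S))) → 3
  π[d,c](ρ[c/h](ρ[d/g](γ[g; MAX(b)→h](S)))) → 3
  (R − π[d,c](ρ[c/h](ρ[d/g](γ[g; MAX(b)→h](S))))) → 3
  S → 4
  ((R − π[d,c](ρ[c/h](ρ[d/g](γ[g; MAX(b)→h](S))))) ⋈[d=g] S) → 3

|E| = 3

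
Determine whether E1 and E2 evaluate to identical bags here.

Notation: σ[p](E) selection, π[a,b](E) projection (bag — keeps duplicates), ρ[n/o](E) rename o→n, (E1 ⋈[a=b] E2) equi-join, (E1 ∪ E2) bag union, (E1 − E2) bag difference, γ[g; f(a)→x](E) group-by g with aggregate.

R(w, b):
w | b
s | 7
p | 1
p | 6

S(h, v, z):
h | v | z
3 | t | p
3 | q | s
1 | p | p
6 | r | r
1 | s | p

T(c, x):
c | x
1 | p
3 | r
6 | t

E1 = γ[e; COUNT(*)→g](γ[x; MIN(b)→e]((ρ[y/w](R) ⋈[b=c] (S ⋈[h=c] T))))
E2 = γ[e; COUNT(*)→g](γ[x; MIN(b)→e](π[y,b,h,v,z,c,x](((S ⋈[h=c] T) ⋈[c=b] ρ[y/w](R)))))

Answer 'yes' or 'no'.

E1 per-node cardinality:
  R → 3
  ρ[y/w](R) → 3
  S → 5
  T → 3
  (S ⋈[h=c] T) → 5
  (ρ[y/w](R) ⋈[b=c] (S ⋈[h=c] T)) → 3
  γ[x; MIN(b)→e]((ρ[y/w](R) ⋈[b=c] (S ⋈[h=c] T))) → 2
  γ[e; COUNT(*)→g](γ[x; MIN(b)→e]((ρ[y/w](R) ⋈[b=c] (S ⋈[h=c] T)))) → 2
E2 per-node cardinality:
  S → 5
  T → 3
  (S ⋈[h=c] T) → 5
  R → 3
  ρ[y/w](R) → 3
  ((S ⋈[h=c] T) ⋈[c=b] ρ[y/w](R)) → 3
  π[y,b,h,v,z,c,x](((S ⋈[h=c] T) ⋈[c=b] ρ[y/w](R))) → 3
  γ[x; MIN(b)→e](π[y,b,h,v,z,c,x](((S ⋈[h=c] T) ⋈[c=b] ρ[y/w](R)))) → 2
  γ[e; COUNT(*)→g](γ[x; MIN(b)→e](π[y,b,h,v,z,c,x](((S ⋈[h=c] T) ⋈[c=b] ρ[y/w](R))))) → 2

E1 and E2 produce the same multiset:
e | g
1 | 1
6 | 1

yes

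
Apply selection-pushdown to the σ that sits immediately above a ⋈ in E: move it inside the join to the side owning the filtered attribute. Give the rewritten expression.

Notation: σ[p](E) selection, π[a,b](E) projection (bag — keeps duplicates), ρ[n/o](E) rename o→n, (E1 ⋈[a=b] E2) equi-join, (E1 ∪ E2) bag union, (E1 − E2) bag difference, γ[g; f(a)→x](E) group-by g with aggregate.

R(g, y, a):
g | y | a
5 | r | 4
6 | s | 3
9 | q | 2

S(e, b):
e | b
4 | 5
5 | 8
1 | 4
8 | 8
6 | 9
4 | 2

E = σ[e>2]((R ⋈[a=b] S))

σ filters on e, owned by the right side.
E' = (R ⋈[a=b] σ[e>2](S))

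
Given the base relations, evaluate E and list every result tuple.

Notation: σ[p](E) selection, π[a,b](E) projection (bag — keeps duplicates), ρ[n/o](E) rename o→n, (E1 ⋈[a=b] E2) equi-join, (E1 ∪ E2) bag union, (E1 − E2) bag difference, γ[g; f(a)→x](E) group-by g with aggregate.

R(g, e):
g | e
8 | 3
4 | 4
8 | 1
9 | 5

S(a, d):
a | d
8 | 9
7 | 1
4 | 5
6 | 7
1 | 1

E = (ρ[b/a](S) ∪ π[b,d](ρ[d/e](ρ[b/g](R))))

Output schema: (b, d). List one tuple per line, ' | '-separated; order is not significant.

Subexpression sizes:
  S → 5
  ρ[b/a](S) → 5
  R → 4
  ρ[b/g](R) → 4
  ρ[d/e](ρ[b/g](R)) → 4
  π[b,d](ρ[d/e](ρ[b/g](R))) → 4
  (ρ[b/a](S) ∪ π[b,d](ρ[d/e](ρ[b/g](R)))) → 9

== RESULT ==
b | d
1 | 1
4 | 4
4 | 5
6 | 7
7 | 1
8 | 1
8 | 3
8 | 9
9 | 5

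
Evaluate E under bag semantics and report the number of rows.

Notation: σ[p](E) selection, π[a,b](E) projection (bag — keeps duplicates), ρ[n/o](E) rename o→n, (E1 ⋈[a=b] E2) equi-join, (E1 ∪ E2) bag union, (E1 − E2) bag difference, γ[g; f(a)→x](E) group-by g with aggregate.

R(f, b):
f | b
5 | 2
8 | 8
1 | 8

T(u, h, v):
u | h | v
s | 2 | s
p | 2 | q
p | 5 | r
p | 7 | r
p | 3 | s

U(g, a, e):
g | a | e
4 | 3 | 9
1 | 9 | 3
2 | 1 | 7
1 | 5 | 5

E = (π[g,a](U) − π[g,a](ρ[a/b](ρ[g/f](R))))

Subexpression sizes:
  U → 4
  π[g,a](U) → 4
  R → 3
  ρ[g/f](R) → 3
  ρ[a/b](ρ[g/f](R)) → 3
  π[g,a](ρ[a/b](ρ[g/f](R))) → 3
  (π[g,a](U) − π[g,a](ρ[a/b](ρ[g/f](R)))) → 4

|E| = 4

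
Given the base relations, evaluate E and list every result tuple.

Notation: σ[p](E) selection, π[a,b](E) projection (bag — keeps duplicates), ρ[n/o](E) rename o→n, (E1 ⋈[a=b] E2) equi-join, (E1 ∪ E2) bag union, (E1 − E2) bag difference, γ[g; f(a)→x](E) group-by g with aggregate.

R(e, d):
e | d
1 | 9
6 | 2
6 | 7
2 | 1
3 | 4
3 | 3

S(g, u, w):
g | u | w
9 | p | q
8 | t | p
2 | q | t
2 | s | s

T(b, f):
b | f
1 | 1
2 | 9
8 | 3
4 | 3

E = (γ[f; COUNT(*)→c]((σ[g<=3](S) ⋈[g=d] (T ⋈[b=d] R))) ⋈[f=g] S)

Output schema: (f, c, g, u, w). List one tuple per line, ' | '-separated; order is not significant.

Row counts bottom-up:
  S → 4
  σ[g<=3](S) → 2
  T → 4
  R → 6
  (T ⋈[b=d] R) → 3
  (σ[g<=3](S) ⋈[g=d] (T ⋈[b=d] R)) → 2
  γ[f; COUNT(*)→c]((σ[g<=3](S) ⋈[g=d] (T ⋈[b=d] R))) → 1
  S → 4
  (γ[f; COUNT(*)→c]((σ[g<=3](S) ⋈[g=d] (T ⋈[b=d] R))) ⋈[f=g] S) → 1

== RESULT ==
f | c | g | u | w
9 | 2 | 9 | p | q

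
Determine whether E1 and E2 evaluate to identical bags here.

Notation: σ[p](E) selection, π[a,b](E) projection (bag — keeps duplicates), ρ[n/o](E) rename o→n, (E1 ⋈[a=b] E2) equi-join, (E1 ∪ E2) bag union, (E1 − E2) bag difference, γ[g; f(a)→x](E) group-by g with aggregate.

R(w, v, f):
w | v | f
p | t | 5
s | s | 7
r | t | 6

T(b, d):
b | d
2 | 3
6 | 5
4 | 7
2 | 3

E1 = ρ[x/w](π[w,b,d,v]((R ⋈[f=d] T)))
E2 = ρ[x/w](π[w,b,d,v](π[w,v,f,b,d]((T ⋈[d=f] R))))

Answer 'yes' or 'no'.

E1 row counts bottom-up:
  R → 3
  T → 4
  (R ⋈[f=d] T) → 2
  π[w,b,d,v]((R ⋈[f=d] T)) → 2
  ρ[x/w](π[w,b,d,v]((R ⋈[f=d] T))) → 2
E2 row counts bottom-up:
  T → 4
  R → 3
  (T ⋈[d=f] R) → 2
  π[w,v,f,b,d]((T ⋈[d=f] R)) → 2
  π[w,b,d,v](π[w,v,f,b,d]((T ⋈[d=f] R))) → 2
  ρ[x/w](π[w,b,d,v](π[w,v,f,b,d]((T ⋈[d=f] R)))) → 2

E1 and E2 produce the same multiset:
x | b | d | v
p | 6 | 5 | t
s | 4 | 7 | s

yes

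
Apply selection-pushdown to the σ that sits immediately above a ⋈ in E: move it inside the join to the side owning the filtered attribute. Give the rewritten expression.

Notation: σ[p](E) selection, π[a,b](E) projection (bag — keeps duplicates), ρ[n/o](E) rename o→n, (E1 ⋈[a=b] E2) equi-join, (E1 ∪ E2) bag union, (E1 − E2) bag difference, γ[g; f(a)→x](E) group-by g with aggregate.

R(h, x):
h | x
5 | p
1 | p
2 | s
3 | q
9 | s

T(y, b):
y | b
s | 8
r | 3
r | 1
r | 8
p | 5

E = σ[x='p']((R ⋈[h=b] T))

σ filters on x, owned by the left side.
E' = (σ[x='p'](R) ⋈[h=b] T)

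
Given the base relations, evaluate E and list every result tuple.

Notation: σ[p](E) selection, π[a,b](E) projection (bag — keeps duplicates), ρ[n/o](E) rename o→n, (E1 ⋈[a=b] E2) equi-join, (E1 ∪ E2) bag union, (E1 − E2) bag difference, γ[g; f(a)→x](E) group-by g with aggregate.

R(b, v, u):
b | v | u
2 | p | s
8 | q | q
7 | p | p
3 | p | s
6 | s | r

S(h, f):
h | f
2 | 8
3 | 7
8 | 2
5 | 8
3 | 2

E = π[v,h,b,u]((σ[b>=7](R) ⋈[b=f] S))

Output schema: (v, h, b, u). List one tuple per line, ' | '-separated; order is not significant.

Row counts bottom-up:
  R → 5
  σ[b>=7](R) → 2
  S → 5
  (σ[b>=7](R) ⋈[b=f] S) → 3
  π[v,h,b,u]((σ[b>=7](R) ⋈[b=f] S)) → 3

== RESULT ==
v | h | b | u
p | 3 | 7 | p
q | 2 | 8 | q
q | 5 | 8 | q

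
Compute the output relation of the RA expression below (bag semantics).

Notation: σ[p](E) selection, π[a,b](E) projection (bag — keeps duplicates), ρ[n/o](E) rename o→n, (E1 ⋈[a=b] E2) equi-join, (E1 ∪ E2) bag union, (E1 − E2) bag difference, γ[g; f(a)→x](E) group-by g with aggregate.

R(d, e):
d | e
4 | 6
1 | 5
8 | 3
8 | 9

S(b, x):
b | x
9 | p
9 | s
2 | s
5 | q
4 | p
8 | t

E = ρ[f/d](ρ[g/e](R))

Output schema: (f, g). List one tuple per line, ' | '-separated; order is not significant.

Stepwise |·|:
  R → 4
  ρ[g/e](R) → 4
  ρ[f/d](ρ[g/e](R)) → 4

== RESULT ==
f | g
1 | 5
4 | 6
8 | 3
8 | 9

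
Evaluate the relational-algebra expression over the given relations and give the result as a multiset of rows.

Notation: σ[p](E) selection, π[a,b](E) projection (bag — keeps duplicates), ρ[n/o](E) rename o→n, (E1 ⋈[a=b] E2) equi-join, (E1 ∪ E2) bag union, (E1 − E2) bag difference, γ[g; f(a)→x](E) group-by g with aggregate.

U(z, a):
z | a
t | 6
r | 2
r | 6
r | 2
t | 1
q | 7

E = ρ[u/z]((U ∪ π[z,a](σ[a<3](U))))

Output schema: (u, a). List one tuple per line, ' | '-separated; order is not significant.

Stepwise |·|:
  U → 6
  U → 6
  σ[a<3](U) → 3
  π[z,a](σ[a<3](U)) → 3
  (U ∪ π[z,a](σ[a<3](U))) → 9
  ρ[u/z]((U ∪ π[z,a](σ[a<3](U)))) → 9

== RESULT ==
u | a
q | 7
r | 2
r | 2
r | 2
r | 2
r | 6
t | 1
t | 1
t | 6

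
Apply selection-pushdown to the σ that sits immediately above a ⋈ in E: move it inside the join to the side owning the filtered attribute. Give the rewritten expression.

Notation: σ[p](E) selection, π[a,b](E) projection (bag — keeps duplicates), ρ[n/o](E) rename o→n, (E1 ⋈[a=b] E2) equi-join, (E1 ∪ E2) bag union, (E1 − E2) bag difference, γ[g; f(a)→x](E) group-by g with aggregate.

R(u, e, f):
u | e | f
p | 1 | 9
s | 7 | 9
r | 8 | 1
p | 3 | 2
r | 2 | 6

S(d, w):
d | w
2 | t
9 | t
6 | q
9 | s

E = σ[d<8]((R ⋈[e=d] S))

σ filters on d, owned by the right side.
E' = (R ⋈[e=d] σ[d<8](S))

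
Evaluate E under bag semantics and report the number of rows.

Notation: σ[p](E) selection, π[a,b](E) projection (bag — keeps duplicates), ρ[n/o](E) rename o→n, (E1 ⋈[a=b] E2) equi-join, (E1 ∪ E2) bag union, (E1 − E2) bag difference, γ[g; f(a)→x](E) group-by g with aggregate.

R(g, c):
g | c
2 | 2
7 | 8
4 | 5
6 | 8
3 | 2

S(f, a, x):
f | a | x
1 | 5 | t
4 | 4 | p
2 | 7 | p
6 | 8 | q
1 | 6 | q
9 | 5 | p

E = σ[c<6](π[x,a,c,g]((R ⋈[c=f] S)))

Row counts bottom-up:
  R → 5
  S → 6
  (R ⋈[c=f] S) → 2
  π[x,a,c,g]((R ⋈[c=f] S)) → 2
  σ[c<6](π[x,a,c,g]((R ⋈[c=f] S))) → 2

|E| = 2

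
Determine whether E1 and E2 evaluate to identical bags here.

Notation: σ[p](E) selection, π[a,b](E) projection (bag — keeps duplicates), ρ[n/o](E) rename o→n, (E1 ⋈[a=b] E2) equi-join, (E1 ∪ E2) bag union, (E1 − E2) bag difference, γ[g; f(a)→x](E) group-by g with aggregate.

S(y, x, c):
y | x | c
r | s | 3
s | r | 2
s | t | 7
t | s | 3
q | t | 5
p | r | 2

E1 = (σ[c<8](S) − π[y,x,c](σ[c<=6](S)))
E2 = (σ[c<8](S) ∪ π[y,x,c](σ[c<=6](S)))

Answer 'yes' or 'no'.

E1 subexpression sizes:
  S → 6
  σ[c<8](S) → 6
  S → 6
  σ[c<=6](S) → 5
  π[y,x,c](σ[c<=6](S)) → 5
  (σ[c<8](S) − π[y,x,c](σ[c<=6](S))) → 1
E2 subexpression sizes:
  S → 6
  σ[c<8](S) → 6
  S → 6
  σ[c<=6](S) → 5
  π[y,x,c](σ[c<=6](S)) → 5
  (σ[c<8](S) ∪ π[y,x,c](σ[c<=6](S))) → 11

E1 result:
y | x | c
s | t | 7
E2 result:
y | x | c
p | r | 2
p | r | 2
q | t | 5
q | t | 5
r | s | 3
r | s | 3
s | r | 2
s | r | 2
s | t | 7
t | s | 3
t | s | 3
Witness: ('s', 'r', 2) appears 0× in E1 but 2× in E2.

no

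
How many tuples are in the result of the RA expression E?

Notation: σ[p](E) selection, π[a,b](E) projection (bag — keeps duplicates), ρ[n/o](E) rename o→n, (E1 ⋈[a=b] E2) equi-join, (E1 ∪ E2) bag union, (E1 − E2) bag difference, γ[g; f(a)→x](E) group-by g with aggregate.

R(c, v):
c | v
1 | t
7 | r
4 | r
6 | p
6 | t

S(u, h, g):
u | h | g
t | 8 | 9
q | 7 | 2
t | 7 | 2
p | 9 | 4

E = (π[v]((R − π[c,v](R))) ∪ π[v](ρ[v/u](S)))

Stepwise |·|:
  R → 5
  R → 5
  π[c,v](R) → 5
  (R − π[c,v](R)) → 0
  π[v]((R − π[c,v](R))) → 0
  S → 4
  ρ[v/u](S) → 4
  π[v](ρ[v/u](S)) → 4
  (π[v]((R − π[c,v](R))) ∪ π[v](ρ[v/u](S))) → 4

|E| = 4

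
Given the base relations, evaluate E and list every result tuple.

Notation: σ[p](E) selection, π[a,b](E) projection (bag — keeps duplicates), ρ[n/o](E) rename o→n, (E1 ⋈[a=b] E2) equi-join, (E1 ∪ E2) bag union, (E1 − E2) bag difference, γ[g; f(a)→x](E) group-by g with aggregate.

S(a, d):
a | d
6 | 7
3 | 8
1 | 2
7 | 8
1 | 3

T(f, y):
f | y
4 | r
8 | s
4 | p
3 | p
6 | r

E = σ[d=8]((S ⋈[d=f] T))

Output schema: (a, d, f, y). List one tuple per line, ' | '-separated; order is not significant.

Stepwise |·|:
  S → 5
  T → 5
  (S ⋈[d=f] T) → 3
  σ[d=8]((S ⋈[d=f] T)) → 2

== RESULT ==
a | d | f | y
3 | 8 | 8 | s
7 | 8 | 8 | s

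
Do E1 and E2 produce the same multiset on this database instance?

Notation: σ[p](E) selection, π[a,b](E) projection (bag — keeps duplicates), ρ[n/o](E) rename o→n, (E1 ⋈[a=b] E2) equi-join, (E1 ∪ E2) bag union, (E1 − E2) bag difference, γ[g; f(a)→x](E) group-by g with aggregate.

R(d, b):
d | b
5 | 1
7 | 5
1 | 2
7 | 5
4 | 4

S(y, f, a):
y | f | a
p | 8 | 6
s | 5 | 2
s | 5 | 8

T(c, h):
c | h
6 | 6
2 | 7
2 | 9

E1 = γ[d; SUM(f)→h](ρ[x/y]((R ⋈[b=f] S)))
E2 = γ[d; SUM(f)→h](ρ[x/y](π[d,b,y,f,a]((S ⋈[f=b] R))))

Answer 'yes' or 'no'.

E1 per-node cardinality:
  R → 5
  S → 3
  (R ⋈[b=f] S) → 4
  ρ[x/y]((R ⋈[b=f] S)) → 4
  γ[d; SUM(f)→h](ρ[x/y]((R ⋈[b=f] S))) → 1
E2 per-node cardinality:
  S → 3
  R → 5
  (S ⋈[f=b] R) → 4
  π[d,b,y,f,a]((S ⋈[f=b] R)) → 4
  ρ[x/y](π[d,b,y,f,a]((S ⋈[f=b] R))) → 4
  γ[d; SUM(f)→h](ρ[x/y](π[d,b,y,f,a]((S ⋈[f=b] R)))) → 1

E1 and E2 produce the same multiset:
d | h
7 | 20

yes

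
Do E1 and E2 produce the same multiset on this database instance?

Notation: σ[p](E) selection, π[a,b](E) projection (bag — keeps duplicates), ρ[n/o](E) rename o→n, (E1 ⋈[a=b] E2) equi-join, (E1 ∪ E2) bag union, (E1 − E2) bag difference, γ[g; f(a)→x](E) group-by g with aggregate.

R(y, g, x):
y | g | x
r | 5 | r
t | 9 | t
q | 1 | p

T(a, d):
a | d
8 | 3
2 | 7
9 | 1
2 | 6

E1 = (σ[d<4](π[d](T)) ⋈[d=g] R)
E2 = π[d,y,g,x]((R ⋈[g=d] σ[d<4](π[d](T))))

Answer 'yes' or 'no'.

E1 per-node cardinality:
  T → 4
  π[d](T) → 4
  σ[d<4](π[d](T)) → 2
  R → 3
  (σ[d<4](π[d](T)) ⋈[d=g] R) → 1
E2 per-node cardinality:
  R → 3
  T → 4
  π[d](T) → 4
  σ[d<4](π[d](T)) → 2
  (R ⋈[g=d] σ[d<4](π[d](T))) → 1
  π[d,y,g,x]((R ⋈[g=d] σ[d<4](π[d](T)))) → 1

E1 and E2 produce the same multiset:
d | y | g | x
1 | q | 1 | p

yes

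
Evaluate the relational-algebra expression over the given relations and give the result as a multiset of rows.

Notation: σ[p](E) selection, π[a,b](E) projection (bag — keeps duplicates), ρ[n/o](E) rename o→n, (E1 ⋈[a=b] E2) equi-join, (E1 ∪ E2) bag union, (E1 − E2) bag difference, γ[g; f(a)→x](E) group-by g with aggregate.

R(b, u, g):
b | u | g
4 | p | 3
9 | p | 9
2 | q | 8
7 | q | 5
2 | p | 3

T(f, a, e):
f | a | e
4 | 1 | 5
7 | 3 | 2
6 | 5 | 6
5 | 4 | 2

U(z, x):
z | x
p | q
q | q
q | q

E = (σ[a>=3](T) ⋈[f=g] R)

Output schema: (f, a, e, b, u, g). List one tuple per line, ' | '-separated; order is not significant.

Per-node cardinality:
  T → 4
  σ[a>=3](T) → 3
  R → 5
  (σ[a>=3](T) ⋈[f=g] R) → 1

== RESULT ==
f | a | e | b | u | g
5 | 4 | 2 | 7 | q | 5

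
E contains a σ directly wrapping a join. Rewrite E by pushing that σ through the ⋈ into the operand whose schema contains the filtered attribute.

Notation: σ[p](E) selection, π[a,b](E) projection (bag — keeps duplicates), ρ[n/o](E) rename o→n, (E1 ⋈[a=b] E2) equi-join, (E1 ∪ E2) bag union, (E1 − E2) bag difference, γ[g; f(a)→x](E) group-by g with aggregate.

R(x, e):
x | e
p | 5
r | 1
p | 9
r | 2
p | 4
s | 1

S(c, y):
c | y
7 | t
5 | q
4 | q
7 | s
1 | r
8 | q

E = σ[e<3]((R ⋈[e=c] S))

σ filters on e, owned by the left side.
E' = (σ[e<3](R) ⋈[e=c] S)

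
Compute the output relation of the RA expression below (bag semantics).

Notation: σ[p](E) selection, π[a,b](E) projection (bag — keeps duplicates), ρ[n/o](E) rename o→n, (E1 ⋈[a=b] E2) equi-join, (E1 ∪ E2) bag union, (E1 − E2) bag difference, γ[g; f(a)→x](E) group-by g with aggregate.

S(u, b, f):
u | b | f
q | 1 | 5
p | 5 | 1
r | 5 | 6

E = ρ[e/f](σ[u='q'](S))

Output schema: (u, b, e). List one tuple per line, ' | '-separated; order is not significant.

Row counts bottom-up:
  S → 3
  σ[u='q'](S) → 1
  ρ[e/f](σ[u='q'](S)) → 1

== RESULT ==
u | b | e
q | 1 | 5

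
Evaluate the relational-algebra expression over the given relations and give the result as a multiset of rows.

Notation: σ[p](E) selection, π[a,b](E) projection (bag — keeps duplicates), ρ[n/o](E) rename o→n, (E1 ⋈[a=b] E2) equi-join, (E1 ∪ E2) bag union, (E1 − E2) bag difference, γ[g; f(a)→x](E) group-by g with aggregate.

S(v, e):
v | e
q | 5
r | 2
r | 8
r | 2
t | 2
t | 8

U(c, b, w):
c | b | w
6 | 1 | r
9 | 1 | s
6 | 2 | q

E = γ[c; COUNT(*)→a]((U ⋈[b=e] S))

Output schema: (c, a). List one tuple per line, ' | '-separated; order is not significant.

Subexpression sizes:
  U → 3
  S → 6
  (U ⋈[b=e] S) → 3
  γ[c; COUNT(*)→a]((U ⋈[b=e] S)) → 1

== RESULT ==
c | a
6 | 3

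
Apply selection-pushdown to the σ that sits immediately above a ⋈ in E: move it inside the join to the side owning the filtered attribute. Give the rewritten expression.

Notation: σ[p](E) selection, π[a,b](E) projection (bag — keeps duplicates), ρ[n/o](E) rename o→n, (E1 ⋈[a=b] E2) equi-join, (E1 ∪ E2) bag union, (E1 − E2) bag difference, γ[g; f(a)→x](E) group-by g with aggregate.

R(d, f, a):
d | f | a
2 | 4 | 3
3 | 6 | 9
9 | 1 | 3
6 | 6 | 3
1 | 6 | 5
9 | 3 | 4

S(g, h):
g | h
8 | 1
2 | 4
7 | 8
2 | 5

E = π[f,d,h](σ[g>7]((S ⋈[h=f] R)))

σ filters on g, owned by the left side.
E' = π[f,d,h]((σ[g>7](S) ⋈[h=f] R))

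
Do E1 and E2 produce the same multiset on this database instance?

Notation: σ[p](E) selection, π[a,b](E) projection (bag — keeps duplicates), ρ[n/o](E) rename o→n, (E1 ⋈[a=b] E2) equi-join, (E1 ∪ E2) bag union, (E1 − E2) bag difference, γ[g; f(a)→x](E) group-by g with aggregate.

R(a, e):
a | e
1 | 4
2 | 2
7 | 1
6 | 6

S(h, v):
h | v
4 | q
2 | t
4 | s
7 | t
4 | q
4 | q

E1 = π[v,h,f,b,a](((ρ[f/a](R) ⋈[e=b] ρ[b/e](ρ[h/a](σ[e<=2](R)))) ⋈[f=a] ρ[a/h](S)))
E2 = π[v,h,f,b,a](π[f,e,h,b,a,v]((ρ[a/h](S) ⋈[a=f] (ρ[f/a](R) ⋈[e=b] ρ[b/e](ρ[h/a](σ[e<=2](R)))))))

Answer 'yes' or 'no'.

E1 row counts bottom-up:
  R → 4
  ρ[f/a](R) → 4
  R → 4
  σ[e<=2](R) → 2
  ρ[h/a](σ[e<=2](R)) → 2
  ρ[b/e](ρ[h/a](σ[e<=2](R))) → 2
  (ρ[f/a](R) ⋈[e=b] ρ[b/e](ρ[h/a](σ[e<=2](R)))) → 2
  S → 6
  ρ[a/h](S) → 6
  ((ρ[f/a](R) ⋈[e=b] ρ[b/e](ρ[h/a](σ[e<=2](R)))) ⋈[f=a] ρ[a/h](S)) → 2
  π[v,h,f,b,a](((ρ[f/a](R) ⋈[e=b] ρ[b/e](ρ[h/a](σ[e<=2](R)))) ⋈[f=a] ρ[a/h](S))) → 2
E2 row counts bottom-up:
  S → 6
  ρ[a/h](S) → 6
  R → 4
  ρ[f/a](R) → 4
  R → 4
  σ[e<=2](R) → 2
  ρ[h/a](σ[e<=2](R)) → 2
  ρ[b/e](ρ[h/a](σ[e<=2](R))) → 2
  (ρ[f/a](R) ⋈[e=b] ρ[b/e](ρ[h/a](σ[e<=2](R)))) → 2
  (ρ[a/h](S) ⋈[a=f] (ρ[f/a](R) ⋈[e=b] ρ[b/e](ρ[h/a](σ[e<=2](R))))) → 2
  π[f,e,h,b,a,v]((ρ[a/h](S) ⋈[a=f] (ρ[f/a](R) ⋈[e=b] ρ[b/e](ρ[h/a](σ[e<=2](R)))))) → 2
  π[v,h,f,b,a](π[f,e,h,b,a,v]((ρ[a/h](S) ⋈[a=f] (ρ[f/a](R) ⋈[e=b] ρ[b/e](ρ[h/a](σ[e<=2](R))))))) → 2

E1 and E2 produce the same multiset:
v | h | f | b | a
t | 2 | 2 | 2 | 2
t | 7 | 7 | 1 | 7

yes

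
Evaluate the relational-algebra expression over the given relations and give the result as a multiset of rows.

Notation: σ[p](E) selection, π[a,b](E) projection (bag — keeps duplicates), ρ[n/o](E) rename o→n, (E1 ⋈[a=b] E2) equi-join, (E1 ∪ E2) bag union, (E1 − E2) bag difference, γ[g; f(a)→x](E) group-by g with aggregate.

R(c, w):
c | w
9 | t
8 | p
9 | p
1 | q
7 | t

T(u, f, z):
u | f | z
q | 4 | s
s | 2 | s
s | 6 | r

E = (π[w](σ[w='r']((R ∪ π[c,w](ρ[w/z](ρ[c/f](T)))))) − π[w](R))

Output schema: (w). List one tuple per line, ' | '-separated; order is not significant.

Per-node cardinality:
  R → 5
  T → 3
  ρ[c/f](T) → 3
  ρ[w/z](ρ[c/f](T)) → 3
  π[c,w](ρ[w/z](ρ[c/f](T))) → 3
  (R ∪ π[c,w](ρ[w/z](ρ[c/f](T)))) → 8
  σ[w='r']((R ∪ π[c,w](ρ[w/z](ρ[c/f](T))))) → 1
  π[w](σ[w='r']((R ∪ π[c,w](ρ[w/z](ρ[c/f](T)))))) → 1
  R → 5
  π[w](R) → 5
  (π[w](σ[w='r']((R ∪ π[c,w](ρ[w/z](ρ[c/f](T)))))) − π[w](R)) → 1

== RESULT ==
w
r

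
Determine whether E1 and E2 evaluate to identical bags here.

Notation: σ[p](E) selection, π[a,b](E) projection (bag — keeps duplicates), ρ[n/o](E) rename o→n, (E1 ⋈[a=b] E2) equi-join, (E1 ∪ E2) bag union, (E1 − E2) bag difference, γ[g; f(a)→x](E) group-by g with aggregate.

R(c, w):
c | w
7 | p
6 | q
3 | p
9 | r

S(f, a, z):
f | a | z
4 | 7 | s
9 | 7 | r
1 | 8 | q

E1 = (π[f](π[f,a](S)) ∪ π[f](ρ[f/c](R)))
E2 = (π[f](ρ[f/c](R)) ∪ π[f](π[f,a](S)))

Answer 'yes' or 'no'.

E1 stepwise |·|:
  S → 3
  π[f,a](S) → 3
  π[f](π[f,a](S)) → 3
  R → 4
  ρ[f/c](R) → 4
  π[f](ρ[f/c](R)) → 4
  (π[f](π[f,a](S)) ∪ π[f](ρ[f/c](R))) → 7
E2 stepwise |·|:
  R → 4
  ρ[f/c](R) → 4
  π[f](ρ[f/c](R)) → 4
  S → 3
  π[f,a](S) → 3
  π[f](π[f,a](S)) → 3
  (π[f](ρ[f/c](R)) ∪ π[f](π[f,a](S))) → 7

E1 and E2 produce the same multiset:
f
1
3
4
6
7
9
9

yes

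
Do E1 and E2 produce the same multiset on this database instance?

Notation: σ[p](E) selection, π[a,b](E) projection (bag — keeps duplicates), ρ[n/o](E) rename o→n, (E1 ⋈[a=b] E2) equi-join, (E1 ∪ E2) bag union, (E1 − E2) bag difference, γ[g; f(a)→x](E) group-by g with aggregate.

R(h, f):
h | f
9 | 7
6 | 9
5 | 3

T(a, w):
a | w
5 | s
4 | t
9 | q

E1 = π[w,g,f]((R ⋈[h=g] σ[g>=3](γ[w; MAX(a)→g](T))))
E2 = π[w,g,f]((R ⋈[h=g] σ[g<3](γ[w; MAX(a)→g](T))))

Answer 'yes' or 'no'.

E1 stepwise |·|:
  R → 3
  T → 3
  γ[w; MAX(a)→g](T) → 3
  σ[g>=3](γ[w; MAX(a)→g](T)) → 3
  (R ⋈[h=g] σ[g>=3](γ[w; MAX(a)→g](T))) → 2
  π[w,g,f]((R ⋈[h=g] σ[g>=3](γ[w; MAX(a)→g](T)))) → 2
E2 stepwise |·|:
  R → 3
  T → 3
  γ[w; MAX(a)→g](T) → 3
  σ[g<3](γ[w; MAX(a)→g](T)) → 0
  (R ⋈[h=g] σ[g<3](γ[w; MAX(a)→g](T))) → 0
  π[w,g,f]((R ⋈[h=g] σ[g<3](γ[w; MAX(a)→g](T)))) → 0

E1 result:
w | g | f
q | 9 | 7
s | 5 | 3
E2 result:
w | g | f
(0 rows)
Witness: ('s', 5, 3) appears 1× in E1 but 0× in E2.

no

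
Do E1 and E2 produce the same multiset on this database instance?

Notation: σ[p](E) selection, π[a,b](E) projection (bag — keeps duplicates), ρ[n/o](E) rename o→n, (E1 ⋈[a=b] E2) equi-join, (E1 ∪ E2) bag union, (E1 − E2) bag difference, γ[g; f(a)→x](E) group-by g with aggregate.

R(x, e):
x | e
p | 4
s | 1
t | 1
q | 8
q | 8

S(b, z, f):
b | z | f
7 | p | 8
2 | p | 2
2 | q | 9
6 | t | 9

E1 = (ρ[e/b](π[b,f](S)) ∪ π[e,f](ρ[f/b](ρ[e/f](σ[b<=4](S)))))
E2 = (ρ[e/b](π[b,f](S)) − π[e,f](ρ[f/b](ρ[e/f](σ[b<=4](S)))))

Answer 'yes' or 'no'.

E1 row counts bottom-up:
  S → 4
  π[b,f](S) → 4
  ρ[e/b](π[b,f](S)) → 4
  S → 4
  σ[b<=4](S) → 2
  ρ[e/f](σ[b<=4](S)) → 2
  ρ[f/b](ρ[e/f](σ[b<=4](S))) → 2
  π[e,f](ρ[f/b](ρ[e/f](σ[b<=4](S)))) → 2
  (ρ[e/b](π[b,f](S)) ∪ π[e,f](ρ[f/b](ρ[e/f](σ[b<=4](S))))) → 6
E2 row counts bottom-up:
  S → 4
  π[b,f](S) → 4
  ρ[e/b](π[b,f](S)) → 4
  S → 4
  σ[b<=4](S) → 2
  ρ[e/f](σ[b<=4](S)) → 2
  ρ[f/b](ρ[e/f](σ[b<=4](S))) → 2
  π[e,f](ρ[f/b](ρ[e/f](σ[b<=4](S)))) → 2
  (ρ[e/b](π[b,f](S)) − π[e,f](ρ[f/b](ρ[e/f](σ[b<=4](S))))) → 3

E1 result:
e | f
2 | 2
2 | 2
2 | 9
6 | 9
7 | 8
9 | 2
E2 result:
e | f
2 | 9
6 | 9
7 | 8
Witness: (2, 2) appears 2× in E1 but 0× in E2.

no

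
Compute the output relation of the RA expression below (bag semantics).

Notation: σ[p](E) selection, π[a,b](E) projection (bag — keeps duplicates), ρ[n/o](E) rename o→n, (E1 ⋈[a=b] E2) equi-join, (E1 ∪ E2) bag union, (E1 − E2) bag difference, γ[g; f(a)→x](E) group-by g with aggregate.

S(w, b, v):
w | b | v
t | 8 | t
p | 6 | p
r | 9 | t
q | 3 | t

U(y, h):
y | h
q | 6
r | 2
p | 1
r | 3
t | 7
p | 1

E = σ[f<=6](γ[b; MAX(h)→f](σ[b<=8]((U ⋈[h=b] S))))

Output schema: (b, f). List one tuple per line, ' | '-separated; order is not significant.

Subexpression sizes:
  U → 6
  S → 4
  (U ⋈[h=b] S) → 2
  σ[b<=8]((U ⋈[h=b] S)) → 2
  γ[b; MAX(h)→f](σ[b<=8]((U ⋈[h=b] S))) → 2
  σ[f<=6](γ[b; MAX(h)→f](σ[b<=8]((U ⋈[h=b] S)))) → 2

== RESULT ==
b | f
3 | 3
6 | 6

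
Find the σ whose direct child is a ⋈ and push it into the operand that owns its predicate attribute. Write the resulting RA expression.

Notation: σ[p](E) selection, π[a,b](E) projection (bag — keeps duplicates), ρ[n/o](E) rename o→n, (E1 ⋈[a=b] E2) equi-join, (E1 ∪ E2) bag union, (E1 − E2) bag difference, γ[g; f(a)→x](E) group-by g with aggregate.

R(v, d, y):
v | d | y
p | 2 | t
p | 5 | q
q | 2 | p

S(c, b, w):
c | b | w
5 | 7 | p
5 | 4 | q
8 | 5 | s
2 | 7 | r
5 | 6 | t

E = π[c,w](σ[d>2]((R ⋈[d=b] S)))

σ filters on d, owned by the left side.
E' = π[c,w]((σ[d>2](R) ⋈[d=b] S))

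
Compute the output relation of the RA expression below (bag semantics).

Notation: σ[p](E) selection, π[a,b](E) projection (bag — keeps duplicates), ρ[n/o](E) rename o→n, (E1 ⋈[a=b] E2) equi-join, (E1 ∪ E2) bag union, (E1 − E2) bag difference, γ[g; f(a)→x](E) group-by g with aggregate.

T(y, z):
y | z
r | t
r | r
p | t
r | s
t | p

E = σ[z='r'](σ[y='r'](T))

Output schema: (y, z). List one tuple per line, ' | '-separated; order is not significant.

Stepwise |·|:
  T → 5
  σ[y='r'](T) → 3
  σ[z='r'](σ[y='r'](T)) → 1

== RESULT ==
y | z
r | r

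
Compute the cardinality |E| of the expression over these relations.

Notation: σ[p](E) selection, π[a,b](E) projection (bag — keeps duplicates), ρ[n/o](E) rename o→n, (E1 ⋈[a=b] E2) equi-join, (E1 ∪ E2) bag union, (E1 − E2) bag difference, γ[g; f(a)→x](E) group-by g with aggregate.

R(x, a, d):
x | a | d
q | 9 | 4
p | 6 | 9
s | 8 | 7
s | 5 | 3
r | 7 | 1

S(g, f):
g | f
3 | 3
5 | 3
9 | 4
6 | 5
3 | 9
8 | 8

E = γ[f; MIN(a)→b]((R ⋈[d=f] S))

Per-node cardinality:
  R → 5
  S → 6
  (R ⋈[d=f] S) → 4
  γ[f; MIN(a)→b]((R ⋈[d=f] S)) → 3

|E| = 3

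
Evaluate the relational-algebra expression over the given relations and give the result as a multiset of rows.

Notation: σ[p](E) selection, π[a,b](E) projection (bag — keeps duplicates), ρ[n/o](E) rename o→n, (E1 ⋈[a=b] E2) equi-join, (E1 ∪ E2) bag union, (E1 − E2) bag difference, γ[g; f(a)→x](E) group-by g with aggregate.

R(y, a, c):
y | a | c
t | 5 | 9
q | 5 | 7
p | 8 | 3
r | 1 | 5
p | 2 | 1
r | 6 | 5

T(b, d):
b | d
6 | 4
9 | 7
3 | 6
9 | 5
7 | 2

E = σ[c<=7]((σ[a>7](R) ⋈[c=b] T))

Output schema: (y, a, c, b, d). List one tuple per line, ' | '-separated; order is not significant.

Per-node cardinality:
  R → 6
  σ[a>7](R) → 1
  T → 5
  (σ[a>7](R) ⋈[c=b] T) → 1
  σ[c<=7]((σ[a>7](R) ⋈[c=b] T)) → 1

== RESULT ==
y | a | c | b | d
p | 8 | 3 | 3 | 6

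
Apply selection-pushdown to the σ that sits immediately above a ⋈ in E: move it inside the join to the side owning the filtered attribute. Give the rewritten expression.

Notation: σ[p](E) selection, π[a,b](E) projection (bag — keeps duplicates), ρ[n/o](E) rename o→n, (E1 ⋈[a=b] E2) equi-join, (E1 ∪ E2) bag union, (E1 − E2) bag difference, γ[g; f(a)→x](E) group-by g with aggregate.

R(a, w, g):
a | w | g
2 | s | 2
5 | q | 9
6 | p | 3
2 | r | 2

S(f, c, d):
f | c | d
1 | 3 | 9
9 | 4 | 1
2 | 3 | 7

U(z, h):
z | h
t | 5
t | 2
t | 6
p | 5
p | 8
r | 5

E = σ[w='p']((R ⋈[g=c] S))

σ filters on w, owned by the left side.
E' = (σ[w='p'](R) ⋈[g=c] S)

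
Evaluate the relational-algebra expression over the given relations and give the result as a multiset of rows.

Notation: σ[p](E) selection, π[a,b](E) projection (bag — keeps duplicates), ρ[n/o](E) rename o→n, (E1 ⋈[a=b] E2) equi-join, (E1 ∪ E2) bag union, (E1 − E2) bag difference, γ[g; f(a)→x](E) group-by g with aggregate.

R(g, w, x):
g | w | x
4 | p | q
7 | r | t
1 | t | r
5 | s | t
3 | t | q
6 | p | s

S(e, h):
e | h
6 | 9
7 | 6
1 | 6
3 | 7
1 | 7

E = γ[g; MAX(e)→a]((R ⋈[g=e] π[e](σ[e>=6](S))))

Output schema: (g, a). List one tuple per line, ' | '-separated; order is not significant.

Row counts bottom-up:
  R → 6
  S → 5
  σ[e>=6](S) → 2
  π[e](σ[e>=6](S)) → 2
  (R ⋈[g=e] π[e](σ[e>=6](S))) → 2
  γ[g; MAX(e)→a]((R ⋈[g=e] π[e](σ[e>=6](S)))) → 2

== RESULT ==
g | a
6 | 6
7 | 7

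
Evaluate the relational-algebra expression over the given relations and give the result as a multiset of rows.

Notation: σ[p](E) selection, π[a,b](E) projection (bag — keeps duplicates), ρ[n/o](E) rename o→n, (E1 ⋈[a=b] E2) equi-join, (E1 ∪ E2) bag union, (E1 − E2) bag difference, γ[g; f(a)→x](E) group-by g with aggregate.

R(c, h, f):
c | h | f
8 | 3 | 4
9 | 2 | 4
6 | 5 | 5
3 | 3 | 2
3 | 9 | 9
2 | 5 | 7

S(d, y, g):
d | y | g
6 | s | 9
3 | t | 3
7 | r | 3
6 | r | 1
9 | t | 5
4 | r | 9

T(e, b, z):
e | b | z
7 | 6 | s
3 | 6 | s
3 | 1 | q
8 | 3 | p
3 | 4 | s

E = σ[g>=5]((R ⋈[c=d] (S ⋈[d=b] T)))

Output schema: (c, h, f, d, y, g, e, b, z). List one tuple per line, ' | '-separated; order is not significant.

Stepwise |·|:
  R → 6
  S → 6
  T → 5
  (S ⋈[d=b] T) → 6
  (R ⋈[c=d] (S ⋈[d=b] T)) → 6
  σ[g>=5]((R ⋈[c=d] (S ⋈[d=b] T))) → 2

== RESULT ==
c | h | f | d | y | g | e | b | z
6 | 5 | 5 | 6 | s | 9 | 3 | 6 | s
6 | 5 | 5 | 6 | s | 9 | 7 | 6 | s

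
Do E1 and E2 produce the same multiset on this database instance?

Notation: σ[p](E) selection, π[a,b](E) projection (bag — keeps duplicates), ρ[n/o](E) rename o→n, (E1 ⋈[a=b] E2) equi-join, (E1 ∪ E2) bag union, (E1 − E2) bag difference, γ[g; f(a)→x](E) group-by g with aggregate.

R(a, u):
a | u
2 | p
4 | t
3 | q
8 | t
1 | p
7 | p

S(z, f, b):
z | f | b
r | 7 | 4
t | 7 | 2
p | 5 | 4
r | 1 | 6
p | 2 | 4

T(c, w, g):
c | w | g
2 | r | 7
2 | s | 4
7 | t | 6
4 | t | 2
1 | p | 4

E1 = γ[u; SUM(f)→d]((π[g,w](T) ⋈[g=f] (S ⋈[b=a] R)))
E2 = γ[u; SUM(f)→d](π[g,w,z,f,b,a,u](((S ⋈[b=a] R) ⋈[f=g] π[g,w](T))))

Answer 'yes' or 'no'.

E1 per-node cardinality:
  T → 5
  π[g,w](T) → 5
  S → 5
  R → 6
  (S ⋈[b=a] R) → 4
  (π[g,w](T) ⋈[g=f] (S ⋈[b=a] R)) → 3
  γ[u; SUM(f)→d]((π[g,w](T) ⋈[g=f] (S ⋈[b=a] R))) → 2
E2 per-node cardinality:
  S → 5
  R → 6
  (S ⋈[b=a] R) → 4
  T → 5
  π[g,w](T) → 5
  ((S ⋈[b=a] R) ⋈[f=g] π[g,w](T)) → 3
  π[g,w,z,f,b,a,u](((S ⋈[b=a] R) ⋈[f=g] π[g,w](T))) → 3
  γ[u; SUM(f)→d](π[g,w,z,f,b,a,u](((S ⋈[b=a] R) ⋈[f=g] π[g,w](T)))) → 2

E1 and E2 produce the same multiset:
u | d
p | 7
t | 9

yes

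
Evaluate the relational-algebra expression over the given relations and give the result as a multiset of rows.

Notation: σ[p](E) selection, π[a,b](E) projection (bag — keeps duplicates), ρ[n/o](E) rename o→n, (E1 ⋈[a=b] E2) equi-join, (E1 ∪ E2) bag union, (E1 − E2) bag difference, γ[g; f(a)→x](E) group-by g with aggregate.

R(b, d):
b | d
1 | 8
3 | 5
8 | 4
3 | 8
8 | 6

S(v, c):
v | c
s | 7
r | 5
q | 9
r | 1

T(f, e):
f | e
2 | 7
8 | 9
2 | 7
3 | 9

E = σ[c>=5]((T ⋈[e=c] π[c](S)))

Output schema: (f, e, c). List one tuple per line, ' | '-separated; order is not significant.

Subexpression sizes:
  T → 4
  S → 4
  π[c](S) → 4
  (T ⋈[e=c] π[c](S)) → 4
  σ[c>=5]((T ⋈[e=c] π[c](S))) → 4

== RESULT ==
f | e | c
2 | 7 | 7
2 | 7 | 7
3 | 9 | 9
8 | 9 | 9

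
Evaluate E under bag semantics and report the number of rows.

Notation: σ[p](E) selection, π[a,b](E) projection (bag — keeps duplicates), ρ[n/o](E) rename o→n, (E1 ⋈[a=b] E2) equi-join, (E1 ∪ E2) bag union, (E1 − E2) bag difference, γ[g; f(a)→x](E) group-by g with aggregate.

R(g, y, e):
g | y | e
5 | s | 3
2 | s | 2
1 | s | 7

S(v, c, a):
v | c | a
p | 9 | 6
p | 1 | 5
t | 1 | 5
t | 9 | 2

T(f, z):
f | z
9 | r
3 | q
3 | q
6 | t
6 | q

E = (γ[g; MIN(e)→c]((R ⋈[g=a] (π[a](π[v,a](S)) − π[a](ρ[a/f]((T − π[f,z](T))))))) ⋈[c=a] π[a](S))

Subexpression sizes:
  R → 3
  S → 4
  π[v,a](S) → 4
  π[a](π[v,a](S)) → 4
  T → 5
  T → 5
  π[f,z](T) → 5
  (T − π[f,z](T)) → 0
  ρ[a/f]((T − π[f,z](T))) → 0
  π[a](ρ[a/f]((T − π[f,z](T)))) → 0
  (π[a](π[v,a](S)) − π[a](ρ[a/f]((T − π[f,z](T))))) → 4
  (R ⋈[g=a] (π[a](π[v,a](S)) − π[a](ρ[a/f]((T − π[f,z](T)))))) → 3
  γ[g; MIN(e)→c]((R ⋈[g=a] (π[a](π[v,a](S)) − π[a](ρ[a/f]((T − π[f,z](T))))))) → 2
  S → 4
  π[a](S) → 4
  (γ[g; MIN(e)→c]((R ⋈[g=a] (π[a](π[v,a](S)) − π[a](ρ[a/f]((T − π[f,z](T))))))) ⋈[c=a] π[a](S)) → 1

|E| = 1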